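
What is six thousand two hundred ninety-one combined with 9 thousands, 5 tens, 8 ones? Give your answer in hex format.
Convert six thousand two hundred ninety-one (English words) → 6×1000 + 2×100 + 91 = 6291 (decimal)
Convert 9 thousands, 5 tens, 8 ones (place-value notation) → 9×1000 + 5×10 + 8 = 9058 (decimal)
Compute 6291 + 9058 = 15349
Convert 15349 (decimal) → 15349 = 3×4096 + 11×256 + 15×16 + 5 → 0x3BF5 (hexadecimal)
0x3BF5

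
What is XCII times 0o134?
Convert XCII (Roman numeral) → 90 + 1 + 1 = 92 (decimal)
Convert 0o134 (octal) → 1×64 + 3×8 + 4 = 92 (decimal)
Compute 92 × 92 = 8464
8464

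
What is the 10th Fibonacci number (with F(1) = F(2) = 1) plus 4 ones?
The 10th Fibonacci number (with F(1) = F(2) = 1): 1, 1, 2, 3, 5, 8, 13, 21, 34, 55 → 55
Convert 4 ones (place-value notation) → 4 (decimal)
Compute 55 + 4 = 59
59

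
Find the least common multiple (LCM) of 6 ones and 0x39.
Convert 6 ones (place-value notation) → 6 (decimal)
Convert 0x39 (hexadecimal) → 3×16 + 9 = 57 (decimal)
Compute lcm(6, 57) = 114
114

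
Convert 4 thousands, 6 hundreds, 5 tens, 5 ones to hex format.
Convert 4 thousands, 6 hundreds, 5 tens, 5 ones (place-value notation) → 4×1000 + 6×100 + 5×10 + 5 = 4655 (decimal)
Convert 4655 (decimal) → 4655 = 1×4096 + 2×256 + 2×16 + 15 → 0x122F (hexadecimal)
0x122F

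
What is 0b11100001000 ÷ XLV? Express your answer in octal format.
Convert 0b11100001000 (binary) → 1024 + 512 + 256 + 8 = 1800 (decimal)
Convert XLV (Roman numeral) → 40 + 5 = 45 (decimal)
Compute 1800 ÷ 45 = 40
Convert 40 (decimal) → 40 = 5×8 → 0o50 (octal)
0o50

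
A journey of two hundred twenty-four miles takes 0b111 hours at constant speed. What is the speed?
Convert two hundred twenty-four (English words) → 2×100 + 24 = 224 (decimal)
Convert 0b111 (binary) → 4 + 2 + 1 = 7 (decimal)
Compute 224 ÷ 7 = 32
32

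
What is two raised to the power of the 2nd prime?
Convert two (English words) → 2 (decimal)
Convert the 2nd prime (prime index) → 3 (decimal)
Compute 2 ^ 3 = 8
8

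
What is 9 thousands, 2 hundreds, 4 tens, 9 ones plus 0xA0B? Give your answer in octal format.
Convert 9 thousands, 2 hundreds, 4 tens, 9 ones (place-value notation) → 9×1000 + 2×100 + 4×10 + 9 = 9249 (decimal)
Convert 0xA0B (hexadecimal) → 10×256 + 11 = 2571 (decimal)
Compute 9249 + 2571 = 11820
Convert 11820 (decimal) → 11820 = 2×4096 + 7×512 + 5×8 + 4 → 0o27054 (octal)
0o27054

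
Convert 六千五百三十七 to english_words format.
Convert 六千五百三十七 (Chinese numeral) → 6×1000 + 5×100 + 3×10 + 7 = 6537 (decimal)
Convert 6537 (decimal) → 6537 = 6×1000 + 5×100 + 37 → six thousand five hundred thirty-seven (English words)
six thousand five hundred thirty-seven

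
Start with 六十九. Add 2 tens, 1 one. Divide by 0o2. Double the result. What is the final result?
Convert 六十九 (Chinese numeral) → 6×10 + 9 = 69 (decimal)
Start: 69
Convert 2 tens, 1 one (place-value notation) → 2×10 + 1 = 21 (decimal)
69 + 21 = 90
Convert 0o2 (octal) → 2 (decimal)
90 ÷ 2 = 45
45 × 2 = 90
90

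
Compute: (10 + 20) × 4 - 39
Parentheses first: 10 + 20 = 30
Multiply: 30 × 4 = 120
Subtract: 120 - 39 = 81
81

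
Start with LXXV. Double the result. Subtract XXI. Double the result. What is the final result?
Convert LXXV (Roman numeral) → 50 + 10 + 10 + 5 = 75 (decimal)
Start: 75
75 × 2 = 150
Convert XXI (Roman numeral) → 10 + 10 + 1 = 21 (decimal)
150 - 21 = 129
129 × 2 = 258
258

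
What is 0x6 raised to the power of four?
Convert 0x6 (hexadecimal) → 6 (decimal)
Convert four (English words) → 4 (decimal)
Compute 6 ^ 4 = 1296
1296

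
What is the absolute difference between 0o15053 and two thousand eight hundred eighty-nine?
Convert 0o15053 (octal) → 1×4096 + 5×512 + 5×8 + 3 = 6699 (decimal)
Convert two thousand eight hundred eighty-nine (English words) → 2×1000 + 8×100 + 89 = 2889 (decimal)
Compute |6699 - 2889| = 3810
3810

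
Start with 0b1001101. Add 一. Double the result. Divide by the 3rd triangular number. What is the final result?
Convert 0b1001101 (binary) → 64 + 8 + 4 + 1 = 77 (decimal)
Start: 77
Convert 一 (Chinese numeral) → 1 (decimal)
77 + 1 = 78
78 × 2 = 156
Convert the 3rd triangular number (triangular index) → 3×4/2 = 6 (decimal)
156 ÷ 6 = 26
26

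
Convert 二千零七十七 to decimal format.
Convert 二千零七十七 (Chinese numeral) → 2×1000 + 7×10 + 7 = 2077 (decimal)
2077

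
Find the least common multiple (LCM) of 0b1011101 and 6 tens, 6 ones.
Convert 0b1011101 (binary) → 64 + 16 + 8 + 4 + 1 = 93 (decimal)
Convert 6 tens, 6 ones (place-value notation) → 6×10 + 6 = 66 (decimal)
Compute lcm(93, 66) = 2046
2046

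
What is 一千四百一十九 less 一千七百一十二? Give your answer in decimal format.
Convert 一千四百一十九 (Chinese numeral) → 1×1000 + 4×100 + 1×10 + 9 = 1419 (decimal)
Convert 一千七百一十二 (Chinese numeral) → 1×1000 + 7×100 + 1×10 + 2 = 1712 (decimal)
Compute 1419 - 1712 = -293
-293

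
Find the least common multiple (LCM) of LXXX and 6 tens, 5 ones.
Convert LXXX (Roman numeral) → 50 + 10 + 10 + 10 = 80 (decimal)
Convert 6 tens, 5 ones (place-value notation) → 6×10 + 5 = 65 (decimal)
Compute lcm(80, 65) = 1040
1040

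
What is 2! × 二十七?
Convert 2! (factorial) → 2 (decimal)
Convert 二十七 (Chinese numeral) → 2×10 + 7 = 27 (decimal)
Compute 2 × 27 = 54
54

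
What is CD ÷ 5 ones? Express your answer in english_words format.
Convert CD (Roman numeral) → 400 (decimal)
Convert 5 ones (place-value notation) → 5 (decimal)
Compute 400 ÷ 5 = 80
Convert 80 (decimal) → eighty (English words)
eighty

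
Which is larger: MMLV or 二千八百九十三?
Convert MMLV (Roman numeral) → 1000 + 1000 + 50 + 5 = 2055 (decimal)
Convert 二千八百九十三 (Chinese numeral) → 2×1000 + 8×100 + 9×10 + 3 = 2893 (decimal)
Compare 2055 vs 2893: larger = 2893
2893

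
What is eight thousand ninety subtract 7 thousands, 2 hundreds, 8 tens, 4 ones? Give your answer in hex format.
Convert eight thousand ninety (English words) → 8×1000 + 90 = 8090 (decimal)
Convert 7 thousands, 2 hundreds, 8 tens, 4 ones (place-value notation) → 7×1000 + 2×100 + 8×10 + 4 = 7284 (decimal)
Compute 8090 - 7284 = 806
Convert 806 (decimal) → 806 = 3×256 + 2×16 + 6 → 0x326 (hexadecimal)
0x326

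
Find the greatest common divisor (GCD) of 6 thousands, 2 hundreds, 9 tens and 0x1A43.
Convert 6 thousands, 2 hundreds, 9 tens (place-value notation) → 6×1000 + 2×100 + 9×10 = 6290 (decimal)
Convert 0x1A43 (hexadecimal) → 1×4096 + 10×256 + 4×16 + 3 = 6723 (decimal)
Compute gcd(6290, 6723) = 1
1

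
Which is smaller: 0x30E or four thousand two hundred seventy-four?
Convert 0x30E (hexadecimal) → 3×256 + 14 = 782 (decimal)
Convert four thousand two hundred seventy-four (English words) → 4×1000 + 2×100 + 74 = 4274 (decimal)
Compare 782 vs 4274: smaller = 782
782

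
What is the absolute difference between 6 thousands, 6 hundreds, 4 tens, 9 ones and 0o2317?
Convert 6 thousands, 6 hundreds, 4 tens, 9 ones (place-value notation) → 6×1000 + 6×100 + 4×10 + 9 = 6649 (decimal)
Convert 0o2317 (octal) → 2×512 + 3×64 + 1×8 + 7 = 1231 (decimal)
Compute |6649 - 1231| = 5418
5418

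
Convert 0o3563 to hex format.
Convert 0o3563 (octal) → 3×512 + 5×64 + 6×8 + 3 = 1907 (decimal)
Convert 1907 (decimal) → 1907 = 7×256 + 7×16 + 3 → 0x773 (hexadecimal)
0x773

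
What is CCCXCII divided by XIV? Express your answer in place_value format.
Convert CCCXCII (Roman numeral) → 100 + 100 + 100 + 90 + 1 + 1 = 392 (decimal)
Convert XIV (Roman numeral) → 10 + 4 = 14 (decimal)
Compute 392 ÷ 14 = 28
Convert 28 (decimal) → 28 = 2×10 + 8 → 2 tens, 8 ones (place-value notation)
2 tens, 8 ones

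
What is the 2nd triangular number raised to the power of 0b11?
Convert the 2nd triangular number (triangular index) → 2×3/2 = 3 (decimal)
Convert 0b11 (binary) → 2 + 1 = 3 (decimal)
Compute 3 ^ 3 = 27
27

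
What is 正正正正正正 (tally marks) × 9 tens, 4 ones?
Convert 正正正正正正 (tally marks) → 5 + 5 + 5 + 5 + 5 + 5 = 30 (decimal)
Convert 9 tens, 4 ones (place-value notation) → 9×10 + 4 = 94 (decimal)
Compute 30 × 94 = 2820
2820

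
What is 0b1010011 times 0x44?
Convert 0b1010011 (binary) → 64 + 16 + 2 + 1 = 83 (decimal)
Convert 0x44 (hexadecimal) → 4×16 + 4 = 68 (decimal)
Compute 83 × 68 = 5644
5644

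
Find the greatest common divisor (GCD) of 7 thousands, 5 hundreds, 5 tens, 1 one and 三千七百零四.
Convert 7 thousands, 5 hundreds, 5 tens, 1 one (place-value notation) → 7×1000 + 5×100 + 5×10 + 1 = 7551 (decimal)
Convert 三千七百零四 (Chinese numeral) → 3×1000 + 7×100 + 4 = 3704 (decimal)
Compute gcd(7551, 3704) = 1
1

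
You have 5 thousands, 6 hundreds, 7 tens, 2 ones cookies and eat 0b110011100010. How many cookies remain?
Convert 5 thousands, 6 hundreds, 7 tens, 2 ones (place-value notation) → 5×1000 + 6×100 + 7×10 + 2 = 5672 (decimal)
Convert 0b110011100010 (binary) → 2048 + 1024 + 128 + 64 + 32 + 2 = 3298 (decimal)
Compute 5672 - 3298 = 2374
2374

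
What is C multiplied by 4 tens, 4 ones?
Convert C (Roman numeral) → 100 (decimal)
Convert 4 tens, 4 ones (place-value notation) → 4×10 + 4 = 44 (decimal)
Compute 100 × 44 = 4400
4400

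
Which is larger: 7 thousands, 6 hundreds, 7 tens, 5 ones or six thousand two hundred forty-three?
Convert 7 thousands, 6 hundreds, 7 tens, 5 ones (place-value notation) → 7×1000 + 6×100 + 7×10 + 5 = 7675 (decimal)
Convert six thousand two hundred forty-three (English words) → 6×1000 + 2×100 + 43 = 6243 (decimal)
Compare 7675 vs 6243: larger = 7675
7675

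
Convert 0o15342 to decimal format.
Convert 0o15342 (octal) → 1×4096 + 5×512 + 3×64 + 4×8 + 2 = 6882 (decimal)
6882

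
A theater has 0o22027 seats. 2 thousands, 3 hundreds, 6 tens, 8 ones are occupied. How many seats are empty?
Convert 0o22027 (octal) → 2×4096 + 2×512 + 2×8 + 7 = 9239 (decimal)
Convert 2 thousands, 3 hundreds, 6 tens, 8 ones (place-value notation) → 2×1000 + 3×100 + 6×10 + 8 = 2368 (decimal)
Compute 9239 - 2368 = 6871
6871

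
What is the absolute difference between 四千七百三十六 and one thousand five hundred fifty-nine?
Convert 四千七百三十六 (Chinese numeral) → 4×1000 + 7×100 + 3×10 + 6 = 4736 (decimal)
Convert one thousand five hundred fifty-nine (English words) → 1×1000 + 5×100 + 59 = 1559 (decimal)
Compute |4736 - 1559| = 3177
3177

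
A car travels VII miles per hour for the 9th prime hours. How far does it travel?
Convert VII (Roman numeral) → 5 + 1 + 1 = 7 (decimal)
Convert the 9th prime (prime index) → 23 (decimal)
Compute 7 × 23 = 161
161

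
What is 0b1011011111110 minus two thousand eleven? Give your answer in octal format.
Convert 0b1011011111110 (binary) → 4096 + 1024 + 512 + 128 + 64 + 32 + 16 + 8 + 4 + 2 = 5886 (decimal)
Convert two thousand eleven (English words) → 2×1000 + 11 = 2011 (decimal)
Compute 5886 - 2011 = 3875
Convert 3875 (decimal) → 3875 = 7×512 + 4×64 + 4×8 + 3 → 0o7443 (octal)
0o7443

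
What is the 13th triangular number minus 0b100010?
The 13th triangular number = 13×14/2 = 91
Convert 0b100010 (binary) → 32 + 2 = 34 (decimal)
Compute 91 - 34 = 57
57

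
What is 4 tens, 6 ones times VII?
Convert 4 tens, 6 ones (place-value notation) → 4×10 + 6 = 46 (decimal)
Convert VII (Roman numeral) → 5 + 1 + 1 = 7 (decimal)
Compute 46 × 7 = 322
322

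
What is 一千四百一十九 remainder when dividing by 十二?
Convert 一千四百一十九 (Chinese numeral) → 1×1000 + 4×100 + 1×10 + 9 = 1419 (decimal)
Convert 十二 (Chinese numeral) → 1×10 + 2 = 12 (decimal)
Compute 1419 mod 12 = 3
3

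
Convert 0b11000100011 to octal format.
Convert 0b11000100011 (binary) → 1024 + 512 + 32 + 2 + 1 = 1571 (decimal)
Convert 1571 (decimal) → 1571 = 3×512 + 4×8 + 3 → 0o3043 (octal)
0o3043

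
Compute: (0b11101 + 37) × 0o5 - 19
Convert 0b11101 (binary) → 16 + 8 + 4 + 1 = 29 (decimal)
Convert 0o5 (octal) → 5 (decimal)
Expression in decimal: (29 + 37) × 5 - 19
Parentheses first: 29 + 37 = 66
Multiply: 66 × 5 = 330
Subtract: 330 - 19 = 311
311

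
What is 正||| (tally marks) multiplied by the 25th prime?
Convert 正||| (tally marks) → 5 + 3 = 8 (decimal)
Convert the 25th prime (prime index) → 97 (decimal)
Compute 8 × 97 = 776
776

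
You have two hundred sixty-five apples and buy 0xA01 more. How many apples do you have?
Convert two hundred sixty-five (English words) → 2×100 + 65 = 265 (decimal)
Convert 0xA01 (hexadecimal) → 10×256 + 1 = 2561 (decimal)
Compute 265 + 2561 = 2826
2826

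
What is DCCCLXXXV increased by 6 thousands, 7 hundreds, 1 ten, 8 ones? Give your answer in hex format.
Convert DCCCLXXXV (Roman numeral) → 500 + 100 + 100 + 100 + 50 + 10 + 10 + 10 + 5 = 885 (decimal)
Convert 6 thousands, 7 hundreds, 1 ten, 8 ones (place-value notation) → 6×1000 + 7×100 + 1×10 + 8 = 6718 (decimal)
Compute 885 + 6718 = 7603
Convert 7603 (decimal) → 7603 = 1×4096 + 13×256 + 11×16 + 3 → 0x1DB3 (hexadecimal)
0x1DB3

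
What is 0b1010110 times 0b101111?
Convert 0b1010110 (binary) → 64 + 16 + 4 + 2 = 86 (decimal)
Convert 0b101111 (binary) → 32 + 8 + 4 + 2 + 1 = 47 (decimal)
Compute 86 × 47 = 4042
4042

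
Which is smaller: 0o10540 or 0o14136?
Convert 0o10540 (octal) → 1×4096 + 5×64 + 4×8 = 4448 (decimal)
Convert 0o14136 (octal) → 1×4096 + 4×512 + 1×64 + 3×8 + 6 = 6238 (decimal)
Compare 4448 vs 6238: smaller = 4448
4448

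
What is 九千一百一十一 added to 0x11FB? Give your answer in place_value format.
Convert 九千一百一十一 (Chinese numeral) → 9×1000 + 1×100 + 1×10 + 1 = 9111 (decimal)
Convert 0x11FB (hexadecimal) → 1×4096 + 1×256 + 15×16 + 11 = 4603 (decimal)
Compute 9111 + 4603 = 13714
Convert 13714 (decimal) → 13714 = 13×1000 + 7×100 + 1×10 + 4 → 13 thousands, 7 hundreds, 1 ten, 4 ones (place-value notation)
13 thousands, 7 hundreds, 1 ten, 4 ones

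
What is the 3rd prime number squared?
The 3rd prime number = 5
Compute 5² = 5 × 5 = 25
25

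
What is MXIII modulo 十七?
Convert MXIII (Roman numeral) → 1000 + 10 + 1 + 1 + 1 = 1013 (decimal)
Convert 十七 (Chinese numeral) → 1×10 + 7 = 17 (decimal)
Compute 1013 mod 17 = 10
10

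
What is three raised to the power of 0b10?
Convert three (English words) → 3 (decimal)
Convert 0b10 (binary) → 2 (decimal)
Compute 3 ^ 2 = 9
9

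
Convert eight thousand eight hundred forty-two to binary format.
Convert eight thousand eight hundred forty-two (English words) → 8×1000 + 8×100 + 42 = 8842 (decimal)
Convert 8842 (decimal) → 8842 = 8192 + 512 + 128 + 8 + 2 → 0b10001010001010 (binary)
0b10001010001010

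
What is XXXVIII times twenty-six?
Convert XXXVIII (Roman numeral) → 10 + 10 + 10 + 5 + 1 + 1 + 1 = 38 (decimal)
Convert twenty-six (English words) → 26 (decimal)
Compute 38 × 26 = 988
988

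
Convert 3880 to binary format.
Convert 3880 (decimal) → 3880 = 2048 + 1024 + 512 + 256 + 32 + 8 → 0b111100101000 (binary)
0b111100101000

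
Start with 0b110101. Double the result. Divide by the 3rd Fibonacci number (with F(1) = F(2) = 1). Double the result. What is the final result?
Convert 0b110101 (binary) → 32 + 16 + 4 + 1 = 53 (decimal)
Start: 53
53 × 2 = 106
Convert the 3rd Fibonacci number (with F(1) = F(2) = 1) (Fibonacci index) → 1, 1, 2 → 2 (decimal)
106 ÷ 2 = 53
53 × 2 = 106
106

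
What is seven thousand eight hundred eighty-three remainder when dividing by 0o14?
Convert seven thousand eight hundred eighty-three (English words) → 7×1000 + 8×100 + 83 = 7883 (decimal)
Convert 0o14 (octal) → 1×8 + 4 = 12 (decimal)
Compute 7883 mod 12 = 11
11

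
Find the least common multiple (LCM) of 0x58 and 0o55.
Convert 0x58 (hexadecimal) → 5×16 + 8 = 88 (decimal)
Convert 0o55 (octal) → 5×8 + 5 = 45 (decimal)
Compute lcm(88, 45) = 3960
3960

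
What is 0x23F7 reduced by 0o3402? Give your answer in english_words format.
Convert 0x23F7 (hexadecimal) → 2×4096 + 3×256 + 15×16 + 7 = 9207 (decimal)
Convert 0o3402 (octal) → 3×512 + 4×64 + 2 = 1794 (decimal)
Compute 9207 - 1794 = 7413
Convert 7413 (decimal) → 7413 = 7×1000 + 4×100 + 13 → seven thousand four hundred thirteen (English words)
seven thousand four hundred thirteen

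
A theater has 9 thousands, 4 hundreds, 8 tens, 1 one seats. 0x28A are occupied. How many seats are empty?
Convert 9 thousands, 4 hundreds, 8 tens, 1 one (place-value notation) → 9×1000 + 4×100 + 8×10 + 1 = 9481 (decimal)
Convert 0x28A (hexadecimal) → 2×256 + 8×16 + 10 = 650 (decimal)
Compute 9481 - 650 = 8831
8831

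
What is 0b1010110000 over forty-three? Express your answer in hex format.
Convert 0b1010110000 (binary) → 512 + 128 + 32 + 16 = 688 (decimal)
Convert forty-three (English words) → 43 (decimal)
Compute 688 ÷ 43 = 16
Convert 16 (decimal) → 16 = 1×16 → 0x10 (hexadecimal)
0x10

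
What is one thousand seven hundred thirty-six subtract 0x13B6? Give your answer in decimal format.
Convert one thousand seven hundred thirty-six (English words) → 1×1000 + 7×100 + 36 = 1736 (decimal)
Convert 0x13B6 (hexadecimal) → 1×4096 + 3×256 + 11×16 + 6 = 5046 (decimal)
Compute 1736 - 5046 = -3310
-3310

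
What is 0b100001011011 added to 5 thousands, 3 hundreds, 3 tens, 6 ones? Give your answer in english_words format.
Convert 0b100001011011 (binary) → 2048 + 64 + 16 + 8 + 2 + 1 = 2139 (decimal)
Convert 5 thousands, 3 hundreds, 3 tens, 6 ones (place-value notation) → 5×1000 + 3×100 + 3×10 + 6 = 5336 (decimal)
Compute 2139 + 5336 = 7475
Convert 7475 (decimal) → 7475 = 7×1000 + 4×100 + 75 → seven thousand four hundred seventy-five (English words)
seven thousand four hundred seventy-five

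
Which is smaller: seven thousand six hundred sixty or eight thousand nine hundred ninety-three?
Convert seven thousand six hundred sixty (English words) → 7×1000 + 6×100 + 60 = 7660 (decimal)
Convert eight thousand nine hundred ninety-three (English words) → 8×1000 + 9×100 + 93 = 8993 (decimal)
Compare 7660 vs 8993: smaller = 7660
7660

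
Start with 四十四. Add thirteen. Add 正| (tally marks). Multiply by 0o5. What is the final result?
Convert 四十四 (Chinese numeral) → 4×10 + 4 = 44 (decimal)
Start: 44
Convert thirteen (English words) → 13 (decimal)
44 + 13 = 57
Convert 正| (tally marks) → 5 + 1 = 6 (decimal)
57 + 6 = 63
Convert 0o5 (octal) → 5 (decimal)
63 × 5 = 315
315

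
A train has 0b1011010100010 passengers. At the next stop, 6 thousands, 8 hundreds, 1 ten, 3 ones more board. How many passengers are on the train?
Convert 0b1011010100010 (binary) → 4096 + 1024 + 512 + 128 + 32 + 2 = 5794 (decimal)
Convert 6 thousands, 8 hundreds, 1 ten, 3 ones (place-value notation) → 6×1000 + 8×100 + 1×10 + 3 = 6813 (decimal)
Compute 5794 + 6813 = 12607
12607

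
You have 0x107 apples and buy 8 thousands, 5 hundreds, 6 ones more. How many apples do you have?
Convert 0x107 (hexadecimal) → 1×256 + 7 = 263 (decimal)
Convert 8 thousands, 5 hundreds, 6 ones (place-value notation) → 8×1000 + 5×100 + 6 = 8506 (decimal)
Compute 263 + 8506 = 8769
8769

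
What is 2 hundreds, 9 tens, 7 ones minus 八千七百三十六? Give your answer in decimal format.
Convert 2 hundreds, 9 tens, 7 ones (place-value notation) → 2×100 + 9×10 + 7 = 297 (decimal)
Convert 八千七百三十六 (Chinese numeral) → 8×1000 + 7×100 + 3×10 + 6 = 8736 (decimal)
Compute 297 - 8736 = -8439
-8439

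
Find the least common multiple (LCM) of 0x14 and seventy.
Convert 0x14 (hexadecimal) → 1×16 + 4 = 20 (decimal)
Convert seventy (English words) → 70 (decimal)
Compute lcm(20, 70) = 140
140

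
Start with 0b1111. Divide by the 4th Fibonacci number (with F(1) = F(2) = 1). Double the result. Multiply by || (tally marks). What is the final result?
Convert 0b1111 (binary) → 8 + 4 + 2 + 1 = 15 (decimal)
Start: 15
Convert the 4th Fibonacci number (with F(1) = F(2) = 1) (Fibonacci index) → 1, 1, 2, 3 → 3 (decimal)
15 ÷ 3 = 5
5 × 2 = 10
Convert || (tally marks) → 2 (decimal)
10 × 2 = 20
20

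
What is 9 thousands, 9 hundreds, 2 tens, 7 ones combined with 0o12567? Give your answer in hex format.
Convert 9 thousands, 9 hundreds, 2 tens, 7 ones (place-value notation) → 9×1000 + 9×100 + 2×10 + 7 = 9927 (decimal)
Convert 0o12567 (octal) → 1×4096 + 2×512 + 5×64 + 6×8 + 7 = 5495 (decimal)
Compute 9927 + 5495 = 15422
Convert 15422 (decimal) → 15422 = 3×4096 + 12×256 + 3×16 + 14 → 0x3C3E (hexadecimal)
0x3C3E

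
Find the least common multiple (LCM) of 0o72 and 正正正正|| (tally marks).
Convert 0o72 (octal) → 7×8 + 2 = 58 (decimal)
Convert 正正正正|| (tally marks) → 5 + 5 + 5 + 5 + 2 = 22 (decimal)
Compute lcm(58, 22) = 638
638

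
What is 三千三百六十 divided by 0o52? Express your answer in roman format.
Convert 三千三百六十 (Chinese numeral) → 3×1000 + 3×100 + 6×10 = 3360 (decimal)
Convert 0o52 (octal) → 5×8 + 2 = 42 (decimal)
Compute 3360 ÷ 42 = 80
Convert 80 (decimal) → 80 = 50 + 10 + 10 + 10 → LXXX (Roman numeral)
LXXX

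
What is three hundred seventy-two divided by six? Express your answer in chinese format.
Convert three hundred seventy-two (English words) → 3×100 + 72 = 372 (decimal)
Convert six (English words) → 6 (decimal)
Compute 372 ÷ 6 = 62
Convert 62 (decimal) → 62 = 6×10 + 2 → 六十二 (Chinese numeral)
六十二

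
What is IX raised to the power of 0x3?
Convert IX (Roman numeral) → 9 (decimal)
Convert 0x3 (hexadecimal) → 3 (decimal)
Compute 9 ^ 3 = 729
729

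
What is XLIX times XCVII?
Convert XLIX (Roman numeral) → 40 + 9 = 49 (decimal)
Convert XCVII (Roman numeral) → 90 + 5 + 1 + 1 = 97 (decimal)
Compute 49 × 97 = 4753
4753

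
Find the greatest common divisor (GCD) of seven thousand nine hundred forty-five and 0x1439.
Convert seven thousand nine hundred forty-five (English words) → 7×1000 + 9×100 + 45 = 7945 (decimal)
Convert 0x1439 (hexadecimal) → 1×4096 + 4×256 + 3×16 + 9 = 5177 (decimal)
Compute gcd(7945, 5177) = 1
1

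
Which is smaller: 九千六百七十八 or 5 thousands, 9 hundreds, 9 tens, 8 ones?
Convert 九千六百七十八 (Chinese numeral) → 9×1000 + 6×100 + 7×10 + 8 = 9678 (decimal)
Convert 5 thousands, 9 hundreds, 9 tens, 8 ones (place-value notation) → 5×1000 + 9×100 + 9×10 + 8 = 5998 (decimal)
Compare 9678 vs 5998: smaller = 5998
5998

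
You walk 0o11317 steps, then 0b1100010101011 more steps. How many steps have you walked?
Convert 0o11317 (octal) → 1×4096 + 1×512 + 3×64 + 1×8 + 7 = 4815 (decimal)
Convert 0b1100010101011 (binary) → 4096 + 2048 + 128 + 32 + 8 + 2 + 1 = 6315 (decimal)
Compute 4815 + 6315 = 11130
11130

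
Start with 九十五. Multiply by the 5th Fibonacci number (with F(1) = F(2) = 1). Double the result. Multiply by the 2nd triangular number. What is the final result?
Convert 九十五 (Chinese numeral) → 9×10 + 5 = 95 (decimal)
Start: 95
Convert the 5th Fibonacci number (with F(1) = F(2) = 1) (Fibonacci index) → 1, 1, 2, 3, 5 → 5 (decimal)
95 × 5 = 475
475 × 2 = 950
Convert the 2nd triangular number (triangular index) → 2×3/2 = 3 (decimal)
950 × 3 = 2850
2850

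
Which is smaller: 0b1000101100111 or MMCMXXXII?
Convert 0b1000101100111 (binary) → 4096 + 256 + 64 + 32 + 4 + 2 + 1 = 4455 (decimal)
Convert MMCMXXXII (Roman numeral) → 1000 + 1000 + 900 + 10 + 10 + 10 + 1 + 1 = 2932 (decimal)
Compare 4455 vs 2932: smaller = 2932
2932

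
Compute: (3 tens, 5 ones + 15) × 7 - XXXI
Convert 3 tens, 5 ones (place-value notation) → 3×10 + 5 = 35 (decimal)
Convert XXXI (Roman numeral) → 10 + 10 + 10 + 1 = 31 (decimal)
Expression in decimal: (35 + 15) × 7 - 31
Parentheses first: 35 + 15 = 50
Multiply: 50 × 7 = 350
Subtract: 350 - 31 = 319
319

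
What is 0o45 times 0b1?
Convert 0o45 (octal) → 4×8 + 5 = 37 (decimal)
Convert 0b1 (binary) → 1 (decimal)
Compute 37 × 1 = 37
37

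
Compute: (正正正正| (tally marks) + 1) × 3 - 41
Convert 正正正正| (tally marks) → 5 + 5 + 5 + 5 + 1 = 21 (decimal)
Expression in decimal: (21 + 1) × 3 - 41
Parentheses first: 21 + 1 = 22
Multiply: 22 × 3 = 66
Subtract: 66 - 41 = 25
25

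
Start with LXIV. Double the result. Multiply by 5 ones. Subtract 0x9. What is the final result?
Convert LXIV (Roman numeral) → 50 + 10 + 4 = 64 (decimal)
Start: 64
64 × 2 = 128
Convert 5 ones (place-value notation) → 5 (decimal)
128 × 5 = 640
Convert 0x9 (hexadecimal) → 9 (decimal)
640 - 9 = 631
631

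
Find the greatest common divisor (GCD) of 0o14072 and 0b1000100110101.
Convert 0o14072 (octal) → 1×4096 + 4×512 + 7×8 + 2 = 6202 (decimal)
Convert 0b1000100110101 (binary) → 4096 + 256 + 32 + 16 + 4 + 1 = 4405 (decimal)
Compute gcd(6202, 4405) = 1
1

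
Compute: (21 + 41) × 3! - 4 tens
Convert 3! (factorial) → 6 (decimal)
Convert 4 tens (place-value notation) → 4×10 = 40 (decimal)
Expression in decimal: (21 + 41) × 6 - 40
Parentheses first: 21 + 41 = 62
Multiply: 62 × 6 = 372
Subtract: 372 - 40 = 332
332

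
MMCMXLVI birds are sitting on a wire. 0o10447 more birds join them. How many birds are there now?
Convert MMCMXLVI (Roman numeral) → 1000 + 1000 + 900 + 40 + 5 + 1 = 2946 (decimal)
Convert 0o10447 (octal) → 1×4096 + 4×64 + 4×8 + 7 = 4391 (decimal)
Compute 2946 + 4391 = 7337
7337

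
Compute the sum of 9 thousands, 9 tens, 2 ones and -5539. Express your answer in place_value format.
Convert 9 thousands, 9 tens, 2 ones (place-value notation) → 9×1000 + 9×10 + 2 = 9092 (decimal)
Compute 9092 + -5539 = 3553
Convert 3553 (decimal) → 3553 = 3×1000 + 5×100 + 5×10 + 3 → 3 thousands, 5 hundreds, 5 tens, 3 ones (place-value notation)
3 thousands, 5 hundreds, 5 tens, 3 ones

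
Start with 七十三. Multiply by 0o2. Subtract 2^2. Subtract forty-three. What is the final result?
Convert 七十三 (Chinese numeral) → 7×10 + 3 = 73 (decimal)
Start: 73
Convert 0o2 (octal) → 2 (decimal)
73 × 2 = 146
Convert 2^2 (power) → 4 (decimal)
146 - 4 = 142
Convert forty-three (English words) → 43 (decimal)
142 - 43 = 99
99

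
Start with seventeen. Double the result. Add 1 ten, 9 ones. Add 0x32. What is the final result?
Convert seventeen (English words) → 17 (decimal)
Start: 17
17 × 2 = 34
Convert 1 ten, 9 ones (place-value notation) → 1×10 + 9 = 19 (decimal)
34 + 19 = 53
Convert 0x32 (hexadecimal) → 3×16 + 2 = 50 (decimal)
53 + 50 = 103
103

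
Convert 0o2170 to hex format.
Convert 0o2170 (octal) → 2×512 + 1×64 + 7×8 = 1144 (decimal)
Convert 1144 (decimal) → 1144 = 4×256 + 7×16 + 8 → 0x478 (hexadecimal)
0x478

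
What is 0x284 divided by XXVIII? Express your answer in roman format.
Convert 0x284 (hexadecimal) → 2×256 + 8×16 + 4 = 644 (decimal)
Convert XXVIII (Roman numeral) → 10 + 10 + 5 + 1 + 1 + 1 = 28 (decimal)
Compute 644 ÷ 28 = 23
Convert 23 (decimal) → 23 = 10 + 10 + 1 + 1 + 1 → XXIII (Roman numeral)
XXIII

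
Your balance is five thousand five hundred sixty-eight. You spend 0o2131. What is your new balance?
Convert five thousand five hundred sixty-eight (English words) → 5×1000 + 5×100 + 68 = 5568 (decimal)
Convert 0o2131 (octal) → 2×512 + 1×64 + 3×8 + 1 = 1113 (decimal)
Compute 5568 - 1113 = 4455
4455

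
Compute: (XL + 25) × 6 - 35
Convert XL (Roman numeral) → 40 (decimal)
Expression in decimal: (40 + 25) × 6 - 35
Parentheses first: 40 + 25 = 65
Multiply: 65 × 6 = 390
Subtract: 390 - 35 = 355
355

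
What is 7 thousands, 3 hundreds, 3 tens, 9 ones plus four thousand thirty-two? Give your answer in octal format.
Convert 7 thousands, 3 hundreds, 3 tens, 9 ones (place-value notation) → 7×1000 + 3×100 + 3×10 + 9 = 7339 (decimal)
Convert four thousand thirty-two (English words) → 4×1000 + 32 = 4032 (decimal)
Compute 7339 + 4032 = 11371
Convert 11371 (decimal) → 11371 = 2×4096 + 6×512 + 1×64 + 5×8 + 3 → 0o26153 (octal)
0o26153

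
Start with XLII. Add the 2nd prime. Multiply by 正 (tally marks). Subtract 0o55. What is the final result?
Convert XLII (Roman numeral) → 40 + 1 + 1 = 42 (decimal)
Start: 42
Convert the 2nd prime (prime index) → 3 (decimal)
42 + 3 = 45
Convert 正 (tally marks) → 5 (decimal)
45 × 5 = 225
Convert 0o55 (octal) → 5×8 + 5 = 45 (decimal)
225 - 45 = 180
180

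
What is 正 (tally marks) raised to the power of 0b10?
Convert 正 (tally marks) → 5 (decimal)
Convert 0b10 (binary) → 2 (decimal)
Compute 5 ^ 2 = 25
25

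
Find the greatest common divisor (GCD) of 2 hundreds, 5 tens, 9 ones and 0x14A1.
Convert 2 hundreds, 5 tens, 9 ones (place-value notation) → 2×100 + 5×10 + 9 = 259 (decimal)
Convert 0x14A1 (hexadecimal) → 1×4096 + 4×256 + 10×16 + 1 = 5281 (decimal)
Compute gcd(259, 5281) = 1
1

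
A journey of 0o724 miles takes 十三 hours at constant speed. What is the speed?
Convert 0o724 (octal) → 7×64 + 2×8 + 4 = 468 (decimal)
Convert 十三 (Chinese numeral) → 1×10 + 3 = 13 (decimal)
Compute 468 ÷ 13 = 36
36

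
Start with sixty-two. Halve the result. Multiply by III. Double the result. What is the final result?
Convert sixty-two (English words) → 62 (decimal)
Start: 62
62 ÷ 2 = 31
Convert III (Roman numeral) → 1 + 1 + 1 = 3 (decimal)
31 × 3 = 93
93 × 2 = 186
186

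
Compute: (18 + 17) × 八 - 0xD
Convert 八 (Chinese numeral) → 8 (decimal)
Convert 0xD (hexadecimal) → 13 (decimal)
Expression in decimal: (18 + 17) × 8 - 13
Parentheses first: 18 + 17 = 35
Multiply: 35 × 8 = 280
Subtract: 280 - 13 = 267
267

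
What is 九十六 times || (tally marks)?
Convert 九十六 (Chinese numeral) → 9×10 + 6 = 96 (decimal)
Convert || (tally marks) → 2 (decimal)
Compute 96 × 2 = 192
192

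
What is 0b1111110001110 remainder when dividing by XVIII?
Convert 0b1111110001110 (binary) → 4096 + 2048 + 1024 + 512 + 256 + 128 + 8 + 4 + 2 = 8078 (decimal)
Convert XVIII (Roman numeral) → 10 + 5 + 1 + 1 + 1 = 18 (decimal)
Compute 8078 mod 18 = 14
14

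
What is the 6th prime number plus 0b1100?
The 6th prime number = 13
Convert 0b1100 (binary) → 8 + 4 = 12 (decimal)
Compute 13 + 12 = 25
25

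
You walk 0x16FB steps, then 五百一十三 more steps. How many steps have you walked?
Convert 0x16FB (hexadecimal) → 1×4096 + 6×256 + 15×16 + 11 = 5883 (decimal)
Convert 五百一十三 (Chinese numeral) → 5×100 + 1×10 + 3 = 513 (decimal)
Compute 5883 + 513 = 6396
6396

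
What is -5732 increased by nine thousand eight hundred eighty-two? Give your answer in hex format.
Convert nine thousand eight hundred eighty-two (English words) → 9×1000 + 8×100 + 82 = 9882 (decimal)
Compute -5732 + 9882 = 4150
Convert 4150 (decimal) → 4150 = 1×4096 + 3×16 + 6 → 0x1036 (hexadecimal)
0x1036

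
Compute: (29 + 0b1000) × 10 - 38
Convert 0b1000 (binary) → 8 (decimal)
Expression in decimal: (29 + 8) × 10 - 38
Parentheses first: 29 + 8 = 37
Multiply: 37 × 10 = 370
Subtract: 370 - 38 = 332
332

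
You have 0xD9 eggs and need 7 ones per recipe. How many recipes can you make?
Convert 0xD9 (hexadecimal) → 13×16 + 9 = 217 (decimal)
Convert 7 ones (place-value notation) → 7 (decimal)
Compute 217 ÷ 7 = 31
31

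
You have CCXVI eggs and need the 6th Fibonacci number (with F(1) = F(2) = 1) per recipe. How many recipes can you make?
Convert CCXVI (Roman numeral) → 100 + 100 + 10 + 5 + 1 = 216 (decimal)
Convert the 6th Fibonacci number (with F(1) = F(2) = 1) (Fibonacci index) → 1, 1, 2, 3, 5, 8 → 8 (decimal)
Compute 216 ÷ 8 = 27
27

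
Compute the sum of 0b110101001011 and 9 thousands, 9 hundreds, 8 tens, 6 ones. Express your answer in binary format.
Convert 0b110101001011 (binary) → 2048 + 1024 + 256 + 64 + 8 + 2 + 1 = 3403 (decimal)
Convert 9 thousands, 9 hundreds, 8 tens, 6 ones (place-value notation) → 9×1000 + 9×100 + 8×10 + 6 = 9986 (decimal)
Compute 3403 + 9986 = 13389
Convert 13389 (decimal) → 13389 = 8192 + 4096 + 1024 + 64 + 8 + 4 + 1 → 0b11010001001101 (binary)
0b11010001001101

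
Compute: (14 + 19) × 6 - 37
Parentheses first: 14 + 19 = 33
Multiply: 33 × 6 = 198
Subtract: 198 - 37 = 161
161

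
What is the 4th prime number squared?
The 4th prime number = 7
Compute 7² = 7 × 7 = 49
49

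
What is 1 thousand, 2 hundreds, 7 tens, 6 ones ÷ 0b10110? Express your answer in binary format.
Convert 1 thousand, 2 hundreds, 7 tens, 6 ones (place-value notation) → 1×1000 + 2×100 + 7×10 + 6 = 1276 (decimal)
Convert 0b10110 (binary) → 16 + 4 + 2 = 22 (decimal)
Compute 1276 ÷ 22 = 58
Convert 58 (decimal) → 58 = 32 + 16 + 8 + 2 → 0b111010 (binary)
0b111010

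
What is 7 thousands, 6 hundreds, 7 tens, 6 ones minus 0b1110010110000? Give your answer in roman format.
Convert 7 thousands, 6 hundreds, 7 tens, 6 ones (place-value notation) → 7×1000 + 6×100 + 7×10 + 6 = 7676 (decimal)
Convert 0b1110010110000 (binary) → 4096 + 2048 + 1024 + 128 + 32 + 16 = 7344 (decimal)
Compute 7676 - 7344 = 332
Convert 332 (decimal) → 332 = 100 + 100 + 100 + 10 + 10 + 10 + 1 + 1 → CCCXXXII (Roman numeral)
CCCXXXII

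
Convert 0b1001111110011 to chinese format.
Convert 0b1001111110011 (binary) → 4096 + 512 + 256 + 128 + 64 + 32 + 16 + 2 + 1 = 5107 (decimal)
Convert 5107 (decimal) → 5107 = 5×1000 + 1×100 + 7 → 五千一百零七 (Chinese numeral)
五千一百零七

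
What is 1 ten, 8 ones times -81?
Convert 1 ten, 8 ones (place-value notation) → 1×10 + 8 = 18 (decimal)
Compute 18 × -81 = -1458
-1458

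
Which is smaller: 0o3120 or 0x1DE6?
Convert 0o3120 (octal) → 3×512 + 1×64 + 2×8 = 1616 (decimal)
Convert 0x1DE6 (hexadecimal) → 1×4096 + 13×256 + 14×16 + 6 = 7654 (decimal)
Compare 1616 vs 7654: smaller = 1616
1616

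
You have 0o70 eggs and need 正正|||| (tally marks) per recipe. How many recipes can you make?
Convert 0o70 (octal) → 7×8 = 56 (decimal)
Convert 正正|||| (tally marks) → 5 + 5 + 4 = 14 (decimal)
Compute 56 ÷ 14 = 4
4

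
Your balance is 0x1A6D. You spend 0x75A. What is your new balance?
Convert 0x1A6D (hexadecimal) → 1×4096 + 10×256 + 6×16 + 13 = 6765 (decimal)
Convert 0x75A (hexadecimal) → 7×256 + 5×16 + 10 = 1882 (decimal)
Compute 6765 - 1882 = 4883
4883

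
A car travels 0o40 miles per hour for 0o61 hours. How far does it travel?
Convert 0o40 (octal) → 4×8 = 32 (decimal)
Convert 0o61 (octal) → 6×8 + 1 = 49 (decimal)
Compute 32 × 49 = 1568
1568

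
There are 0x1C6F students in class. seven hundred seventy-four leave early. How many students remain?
Convert 0x1C6F (hexadecimal) → 1×4096 + 12×256 + 6×16 + 15 = 7279 (decimal)
Convert seven hundred seventy-four (English words) → 7×100 + 74 = 774 (decimal)
Compute 7279 - 774 = 6505
6505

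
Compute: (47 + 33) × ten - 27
Convert ten (English words) → 10 (decimal)
Expression in decimal: (47 + 33) × 10 - 27
Parentheses first: 47 + 33 = 80
Multiply: 80 × 10 = 800
Subtract: 800 - 27 = 773
773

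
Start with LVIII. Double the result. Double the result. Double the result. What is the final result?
Convert LVIII (Roman numeral) → 50 + 5 + 1 + 1 + 1 = 58 (decimal)
Start: 58
58 × 2 = 116
116 × 2 = 232
232 × 2 = 464
464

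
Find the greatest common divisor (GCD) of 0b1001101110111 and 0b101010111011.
Convert 0b1001101110111 (binary) → 4096 + 512 + 256 + 64 + 32 + 16 + 4 + 2 + 1 = 4983 (decimal)
Convert 0b101010111011 (binary) → 2048 + 512 + 128 + 32 + 16 + 8 + 2 + 1 = 2747 (decimal)
Compute gcd(4983, 2747) = 1
1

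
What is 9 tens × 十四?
Convert 9 tens (place-value notation) → 9×10 = 90 (decimal)
Convert 十四 (Chinese numeral) → 1×10 + 4 = 14 (decimal)
Compute 90 × 14 = 1260
1260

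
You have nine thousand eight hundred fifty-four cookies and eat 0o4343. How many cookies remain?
Convert nine thousand eight hundred fifty-four (English words) → 9×1000 + 8×100 + 54 = 9854 (decimal)
Convert 0o4343 (octal) → 4×512 + 3×64 + 4×8 + 3 = 2275 (decimal)
Compute 9854 - 2275 = 7579
7579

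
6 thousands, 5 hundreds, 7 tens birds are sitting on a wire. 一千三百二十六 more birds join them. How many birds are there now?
Convert 6 thousands, 5 hundreds, 7 tens (place-value notation) → 6×1000 + 5×100 + 7×10 = 6570 (decimal)
Convert 一千三百二十六 (Chinese numeral) → 1×1000 + 3×100 + 2×10 + 6 = 1326 (decimal)
Compute 6570 + 1326 = 7896
7896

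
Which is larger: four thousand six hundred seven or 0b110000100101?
Convert four thousand six hundred seven (English words) → 4×1000 + 6×100 + 7 = 4607 (decimal)
Convert 0b110000100101 (binary) → 2048 + 1024 + 32 + 4 + 1 = 3109 (decimal)
Compare 4607 vs 3109: larger = 4607
4607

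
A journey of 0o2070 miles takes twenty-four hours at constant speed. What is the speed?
Convert 0o2070 (octal) → 2×512 + 7×8 = 1080 (decimal)
Convert twenty-four (English words) → 24 (decimal)
Compute 1080 ÷ 24 = 45
45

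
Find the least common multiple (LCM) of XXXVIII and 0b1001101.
Convert XXXVIII (Roman numeral) → 10 + 10 + 10 + 5 + 1 + 1 + 1 = 38 (decimal)
Convert 0b1001101 (binary) → 64 + 8 + 4 + 1 = 77 (decimal)
Compute lcm(38, 77) = 2926
2926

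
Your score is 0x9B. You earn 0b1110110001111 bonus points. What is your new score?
Convert 0x9B (hexadecimal) → 9×16 + 11 = 155 (decimal)
Convert 0b1110110001111 (binary) → 4096 + 2048 + 1024 + 256 + 128 + 8 + 4 + 2 + 1 = 7567 (decimal)
Compute 155 + 7567 = 7722
7722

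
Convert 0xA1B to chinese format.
Convert 0xA1B (hexadecimal) → 10×256 + 1×16 + 11 = 2587 (decimal)
Convert 2587 (decimal) → 2587 = 2×1000 + 5×100 + 8×10 + 7 → 二千五百八十七 (Chinese numeral)
二千五百八十七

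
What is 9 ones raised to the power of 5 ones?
Convert 9 ones (place-value notation) → 9 (decimal)
Convert 5 ones (place-value notation) → 5 (decimal)
Compute 9 ^ 5 = 59049
59049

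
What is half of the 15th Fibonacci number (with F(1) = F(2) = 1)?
The 15th Fibonacci number (with F(1) = F(2) = 1): 1, 1, 2, 3, 5, 8, 13, 21, 34, 55, 89, 144, 233, 377, 610 → 610
Compute 610 ÷ 2 = 305
305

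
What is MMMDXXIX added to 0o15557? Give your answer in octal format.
Convert MMMDXXIX (Roman numeral) → 1000 + 1000 + 1000 + 500 + 10 + 10 + 9 = 3529 (decimal)
Convert 0o15557 (octal) → 1×4096 + 5×512 + 5×64 + 5×8 + 7 = 7023 (decimal)
Compute 3529 + 7023 = 10552
Convert 10552 (decimal) → 10552 = 2×4096 + 4×512 + 4×64 + 7×8 → 0o24470 (octal)
0o24470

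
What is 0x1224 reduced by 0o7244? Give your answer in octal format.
Convert 0x1224 (hexadecimal) → 1×4096 + 2×256 + 2×16 + 4 = 4644 (decimal)
Convert 0o7244 (octal) → 7×512 + 2×64 + 4×8 + 4 = 3748 (decimal)
Compute 4644 - 3748 = 896
Convert 896 (decimal) → 896 = 1×512 + 6×64 → 0o1600 (octal)
0o1600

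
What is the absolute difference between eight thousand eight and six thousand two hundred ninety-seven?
Convert eight thousand eight (English words) → 8×1000 + 8 = 8008 (decimal)
Convert six thousand two hundred ninety-seven (English words) → 6×1000 + 2×100 + 97 = 6297 (decimal)
Compute |8008 - 6297| = 1711
1711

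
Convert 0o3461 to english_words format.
Convert 0o3461 (octal) → 3×512 + 4×64 + 6×8 + 1 = 1841 (decimal)
Convert 1841 (decimal) → 1841 = 1×1000 + 8×100 + 41 → one thousand eight hundred forty-one (English words)
one thousand eight hundred forty-one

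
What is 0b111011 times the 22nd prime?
Convert 0b111011 (binary) → 32 + 16 + 8 + 2 + 1 = 59 (decimal)
Convert the 22nd prime (prime index) → 79 (decimal)
Compute 59 × 79 = 4661
4661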